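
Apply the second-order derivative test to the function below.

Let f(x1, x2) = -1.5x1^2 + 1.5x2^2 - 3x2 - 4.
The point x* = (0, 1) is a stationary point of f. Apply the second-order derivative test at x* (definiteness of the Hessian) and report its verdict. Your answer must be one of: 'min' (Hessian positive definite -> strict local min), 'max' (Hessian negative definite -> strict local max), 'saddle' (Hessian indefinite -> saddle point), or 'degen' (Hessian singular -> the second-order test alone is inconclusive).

Compute the Hessian H = grad^2 f:
  H = [[-3, 0], [0, 3]]
Verify stationarity: grad f(x*) = H x* + g = (0, 0).
Eigenvalues of H: -3, 3.
Eigenvalues have mixed signs, so H is indefinite -> x* is a saddle point.

saddle


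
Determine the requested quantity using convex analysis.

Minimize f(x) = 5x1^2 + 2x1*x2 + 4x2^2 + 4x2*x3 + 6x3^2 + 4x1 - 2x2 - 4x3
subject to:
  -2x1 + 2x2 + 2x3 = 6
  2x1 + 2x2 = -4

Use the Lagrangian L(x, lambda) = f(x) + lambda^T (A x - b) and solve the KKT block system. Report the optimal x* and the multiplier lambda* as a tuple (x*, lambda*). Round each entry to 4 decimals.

Form the Lagrangian:
  L(x, lambda) = (1/2) x^T Q x + c^T x + lambda^T (A x - b)
Stationarity (grad_x L = 0): Q x + c + A^T lambda = 0.
Primal feasibility: A x = b.

This gives the KKT block system:
  [ Q   A^T ] [ x     ]   [-c ]
  [ A    0  ] [ lambda ] = [ b ]

Solving the linear system:
  x*      = (-2.0435, 0.0435, 0.913)
  lambda* = (-3.5652, 4.6087)
  f(x*)   = 13.9565

x* = (-2.0435, 0.0435, 0.913), lambda* = (-3.5652, 4.6087)


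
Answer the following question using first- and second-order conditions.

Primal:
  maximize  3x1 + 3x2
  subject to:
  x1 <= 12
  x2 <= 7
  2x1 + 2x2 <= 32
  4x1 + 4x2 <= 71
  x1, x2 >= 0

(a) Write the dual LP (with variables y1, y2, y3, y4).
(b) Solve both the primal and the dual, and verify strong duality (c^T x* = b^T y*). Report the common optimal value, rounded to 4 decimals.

The standard primal-dual pair for 'max c^T x s.t. A x <= b, x >= 0' is:
  Dual:  min b^T y  s.t.  A^T y >= c,  y >= 0.

So the dual LP is:
  minimize  12y1 + 7y2 + 32y3 + 71y4
  subject to:
    y1 + 2y3 + 4y4 >= 3
    y2 + 2y3 + 4y4 >= 3
    y1, y2, y3, y4 >= 0

Solving the primal: x* = (9, 7).
  primal value c^T x* = 48.
Solving the dual: y* = (0, 0, 1.5, 0).
  dual value b^T y* = 48.
Strong duality: c^T x* = b^T y*. Confirmed.

48


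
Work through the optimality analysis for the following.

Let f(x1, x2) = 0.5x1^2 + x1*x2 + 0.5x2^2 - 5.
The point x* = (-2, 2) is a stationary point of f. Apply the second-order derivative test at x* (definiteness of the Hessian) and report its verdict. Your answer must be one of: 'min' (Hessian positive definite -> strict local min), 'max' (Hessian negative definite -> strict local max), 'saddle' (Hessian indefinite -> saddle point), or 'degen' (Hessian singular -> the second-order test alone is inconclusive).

Compute the Hessian H = grad^2 f:
  H = [[1, 1], [1, 1]]
Verify stationarity: grad f(x*) = H x* + g = (0, 0).
Eigenvalues of H: 0, 2.
H has a zero eigenvalue (singular; positive semidefinite but not definite), so H is neither positive definite, negative definite, nor indefinite. The second-order test alone is inconclusive -> degen.
(Indeed, f is constant along the null direction of H through x*, so x* is not a strict local extremum.)

degen


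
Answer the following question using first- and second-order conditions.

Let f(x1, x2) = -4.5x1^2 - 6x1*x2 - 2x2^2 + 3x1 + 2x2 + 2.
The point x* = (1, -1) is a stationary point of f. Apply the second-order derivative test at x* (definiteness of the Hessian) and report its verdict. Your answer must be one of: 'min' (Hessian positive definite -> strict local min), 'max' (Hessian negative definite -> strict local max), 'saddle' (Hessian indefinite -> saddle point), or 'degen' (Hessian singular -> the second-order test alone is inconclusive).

Compute the Hessian H = grad^2 f:
  H = [[-9, -6], [-6, -4]]
Verify stationarity: grad f(x*) = H x* + g = (0, 0).
Eigenvalues of H: -13, 0.
H has a zero eigenvalue (singular; negative semidefinite but not definite), so H is neither positive definite, negative definite, nor indefinite. The second-order test alone is inconclusive -> degen.
(Indeed, f is constant along the null direction of H through x*, so x* is not a strict local extremum.)

degen


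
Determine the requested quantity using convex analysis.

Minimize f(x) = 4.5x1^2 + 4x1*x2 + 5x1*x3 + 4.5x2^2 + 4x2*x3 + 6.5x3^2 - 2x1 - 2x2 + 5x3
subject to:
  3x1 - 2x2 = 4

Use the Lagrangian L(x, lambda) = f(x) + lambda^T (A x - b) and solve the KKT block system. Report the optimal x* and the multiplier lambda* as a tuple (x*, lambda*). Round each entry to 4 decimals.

Form the Lagrangian:
  L(x, lambda) = (1/2) x^T Q x + c^T x + lambda^T (A x - b)
Stationarity (grad_x L = 0): Q x + c + A^T lambda = 0.
Primal feasibility: A x = b.

This gives the KKT block system:
  [ Q   A^T ] [ x     ]   [-c ]
  [ A    0  ] [ lambda ] = [ b ]

Solving the linear system:
  x*      = (1.1728, -0.2408, -0.7616)
  lambda* = (-1.2613)
  f(x*)   = -0.3134

x* = (1.1728, -0.2408, -0.7616), lambda* = (-1.2613)


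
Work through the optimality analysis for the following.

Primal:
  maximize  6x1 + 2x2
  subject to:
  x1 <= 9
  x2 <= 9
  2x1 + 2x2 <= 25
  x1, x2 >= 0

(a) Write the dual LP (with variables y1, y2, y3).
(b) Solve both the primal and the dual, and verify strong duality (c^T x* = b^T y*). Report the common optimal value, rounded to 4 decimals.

The standard primal-dual pair for 'max c^T x s.t. A x <= b, x >= 0' is:
  Dual:  min b^T y  s.t.  A^T y >= c,  y >= 0.

So the dual LP is:
  minimize  9y1 + 9y2 + 25y3
  subject to:
    y1 + 2y3 >= 6
    y2 + 2y3 >= 2
    y1, y2, y3 >= 0

Solving the primal: x* = (9, 3.5).
  primal value c^T x* = 61.
Solving the dual: y* = (4, 0, 1).
  dual value b^T y* = 61.
Strong duality: c^T x* = b^T y*. Confirmed.

61


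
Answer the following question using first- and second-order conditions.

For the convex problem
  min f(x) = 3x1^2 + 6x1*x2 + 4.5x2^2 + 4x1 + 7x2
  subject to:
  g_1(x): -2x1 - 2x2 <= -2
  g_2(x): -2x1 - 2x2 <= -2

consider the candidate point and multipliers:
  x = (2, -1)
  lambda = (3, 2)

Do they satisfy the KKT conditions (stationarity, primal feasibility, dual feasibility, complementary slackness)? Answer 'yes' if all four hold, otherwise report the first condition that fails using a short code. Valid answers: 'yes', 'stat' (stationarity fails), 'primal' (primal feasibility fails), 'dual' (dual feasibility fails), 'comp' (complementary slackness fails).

Gradient of f: grad f(x) = Q x + c = (10, 10)
Constraint values g_i(x) = a_i^T x - b_i:
  g_1((2, -1)) = 0
  g_2((2, -1)) = 0
Stationarity residual: grad f(x) + sum_i lambda_i a_i = (0, 0)
  -> stationarity OK
Primal feasibility (all g_i <= 0): OK
Dual feasibility (all lambda_i >= 0): OK
Complementary slackness (lambda_i * g_i(x) = 0 for all i): OK

Verdict: yes, KKT holds.

yes


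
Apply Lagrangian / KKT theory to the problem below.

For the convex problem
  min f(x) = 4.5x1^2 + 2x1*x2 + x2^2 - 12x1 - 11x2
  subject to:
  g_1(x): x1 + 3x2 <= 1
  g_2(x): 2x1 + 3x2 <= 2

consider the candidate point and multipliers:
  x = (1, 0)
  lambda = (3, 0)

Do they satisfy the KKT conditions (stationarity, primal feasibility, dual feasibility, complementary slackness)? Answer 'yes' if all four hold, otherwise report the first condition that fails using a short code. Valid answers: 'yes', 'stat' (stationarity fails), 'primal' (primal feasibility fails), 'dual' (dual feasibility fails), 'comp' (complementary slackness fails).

Gradient of f: grad f(x) = Q x + c = (-3, -9)
Constraint values g_i(x) = a_i^T x - b_i:
  g_1((1, 0)) = 0
  g_2((1, 0)) = 0
Stationarity residual: grad f(x) + sum_i lambda_i a_i = (0, 0)
  -> stationarity OK
Primal feasibility (all g_i <= 0): OK
Dual feasibility (all lambda_i >= 0): OK
Complementary slackness (lambda_i * g_i(x) = 0 for all i): OK

Verdict: yes, KKT holds.

yes


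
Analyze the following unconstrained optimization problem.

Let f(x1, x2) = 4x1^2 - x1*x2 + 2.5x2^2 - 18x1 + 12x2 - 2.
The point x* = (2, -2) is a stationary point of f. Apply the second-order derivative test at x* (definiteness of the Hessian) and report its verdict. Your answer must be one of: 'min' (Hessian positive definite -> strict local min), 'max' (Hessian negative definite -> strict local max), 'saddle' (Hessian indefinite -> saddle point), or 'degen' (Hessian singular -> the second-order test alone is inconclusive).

Compute the Hessian H = grad^2 f:
  H = [[8, -1], [-1, 5]]
Verify stationarity: grad f(x*) = H x* + g = (0, 0).
Eigenvalues of H: 4.6972, 8.3028.
Both eigenvalues > 0, so H is positive definite -> x* is a strict local min.

min


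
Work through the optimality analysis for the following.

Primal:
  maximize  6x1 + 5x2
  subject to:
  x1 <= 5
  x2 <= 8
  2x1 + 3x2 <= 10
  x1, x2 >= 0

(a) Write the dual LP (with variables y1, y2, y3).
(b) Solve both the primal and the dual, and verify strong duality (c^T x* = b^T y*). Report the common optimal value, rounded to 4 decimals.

The standard primal-dual pair for 'max c^T x s.t. A x <= b, x >= 0' is:
  Dual:  min b^T y  s.t.  A^T y >= c,  y >= 0.

So the dual LP is:
  minimize  5y1 + 8y2 + 10y3
  subject to:
    y1 + 2y3 >= 6
    y2 + 3y3 >= 5
    y1, y2, y3 >= 0

Solving the primal: x* = (5, 0).
  primal value c^T x* = 30.
Solving the dual: y* = (2.6667, 0, 1.6667).
  dual value b^T y* = 30.
Strong duality: c^T x* = b^T y*. Confirmed.

30


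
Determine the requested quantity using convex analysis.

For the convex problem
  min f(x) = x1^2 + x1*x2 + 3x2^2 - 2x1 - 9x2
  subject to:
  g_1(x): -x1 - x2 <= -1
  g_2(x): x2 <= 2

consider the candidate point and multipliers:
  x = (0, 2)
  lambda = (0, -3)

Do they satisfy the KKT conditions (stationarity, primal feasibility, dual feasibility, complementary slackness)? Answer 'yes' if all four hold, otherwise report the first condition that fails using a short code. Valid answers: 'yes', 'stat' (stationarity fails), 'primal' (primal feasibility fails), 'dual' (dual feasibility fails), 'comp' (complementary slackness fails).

Gradient of f: grad f(x) = Q x + c = (0, 3)
Constraint values g_i(x) = a_i^T x - b_i:
  g_1((0, 2)) = -1
  g_2((0, 2)) = 0
Stationarity residual: grad f(x) + sum_i lambda_i a_i = (0, 0)
  -> stationarity OK
Primal feasibility (all g_i <= 0): OK
Dual feasibility (all lambda_i >= 0): FAILS
Complementary slackness (lambda_i * g_i(x) = 0 for all i): OK

Verdict: the first failing condition is dual_feasibility -> dual.

dual


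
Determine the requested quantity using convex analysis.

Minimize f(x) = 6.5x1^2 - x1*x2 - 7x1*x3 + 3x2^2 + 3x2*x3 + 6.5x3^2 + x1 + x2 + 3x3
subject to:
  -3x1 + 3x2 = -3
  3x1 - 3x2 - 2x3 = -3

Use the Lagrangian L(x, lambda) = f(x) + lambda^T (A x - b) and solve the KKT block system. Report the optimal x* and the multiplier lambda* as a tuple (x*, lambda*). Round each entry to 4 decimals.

Form the Lagrangian:
  L(x, lambda) = (1/2) x^T Q x + c^T x + lambda^T (A x - b)
Stationarity (grad_x L = 0): Q x + c + A^T lambda = 0.
Primal feasibility: A x = b.

This gives the KKT block system:
  [ Q   A^T ] [ x     ]   [-c ]
  [ A    0  ] [ lambda ] = [ b ]

Solving the linear system:
  x*      = (0.8824, -0.1176, 3)
  lambda* = (14.9314, 17.7353)
  f(x*)   = 53.8824

x* = (0.8824, -0.1176, 3), lambda* = (14.9314, 17.7353)


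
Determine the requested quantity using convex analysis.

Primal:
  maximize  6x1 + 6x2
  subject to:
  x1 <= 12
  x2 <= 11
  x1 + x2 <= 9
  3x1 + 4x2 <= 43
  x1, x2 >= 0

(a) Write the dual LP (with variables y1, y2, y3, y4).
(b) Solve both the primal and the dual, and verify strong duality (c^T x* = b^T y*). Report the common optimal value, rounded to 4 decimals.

The standard primal-dual pair for 'max c^T x s.t. A x <= b, x >= 0' is:
  Dual:  min b^T y  s.t.  A^T y >= c,  y >= 0.

So the dual LP is:
  minimize  12y1 + 11y2 + 9y3 + 43y4
  subject to:
    y1 + y3 + 3y4 >= 6
    y2 + y3 + 4y4 >= 6
    y1, y2, y3, y4 >= 0

Solving the primal: x* = (9, 0).
  primal value c^T x* = 54.
Solving the dual: y* = (0, 0, 6, 0).
  dual value b^T y* = 54.
Strong duality: c^T x* = b^T y*. Confirmed.

54


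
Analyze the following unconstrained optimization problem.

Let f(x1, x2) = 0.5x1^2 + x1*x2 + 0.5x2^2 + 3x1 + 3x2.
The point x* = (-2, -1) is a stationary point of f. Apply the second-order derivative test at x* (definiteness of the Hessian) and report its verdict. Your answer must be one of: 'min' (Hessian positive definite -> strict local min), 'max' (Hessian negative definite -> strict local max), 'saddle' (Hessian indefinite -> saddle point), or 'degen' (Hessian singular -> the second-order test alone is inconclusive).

Compute the Hessian H = grad^2 f:
  H = [[1, 1], [1, 1]]
Verify stationarity: grad f(x*) = H x* + g = (0, 0).
Eigenvalues of H: 0, 2.
H has a zero eigenvalue (singular; positive semidefinite but not definite), so H is neither positive definite, negative definite, nor indefinite. The second-order test alone is inconclusive -> degen.
(Indeed, f is constant along the null direction of H through x*, so x* is not a strict local extremum.)

degen


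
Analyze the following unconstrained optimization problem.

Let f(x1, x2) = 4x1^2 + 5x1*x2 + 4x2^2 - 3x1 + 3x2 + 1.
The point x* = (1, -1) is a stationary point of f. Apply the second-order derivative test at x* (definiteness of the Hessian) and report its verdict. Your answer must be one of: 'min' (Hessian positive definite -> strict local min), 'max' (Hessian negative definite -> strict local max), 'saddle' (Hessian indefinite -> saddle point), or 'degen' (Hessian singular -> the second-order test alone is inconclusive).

Compute the Hessian H = grad^2 f:
  H = [[8, 5], [5, 8]]
Verify stationarity: grad f(x*) = H x* + g = (0, 0).
Eigenvalues of H: 3, 13.
Both eigenvalues > 0, so H is positive definite -> x* is a strict local min.

min


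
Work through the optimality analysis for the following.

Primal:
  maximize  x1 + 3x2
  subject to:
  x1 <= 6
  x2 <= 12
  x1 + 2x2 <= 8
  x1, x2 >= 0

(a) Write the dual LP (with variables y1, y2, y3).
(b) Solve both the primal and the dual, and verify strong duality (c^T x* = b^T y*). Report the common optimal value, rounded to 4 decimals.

The standard primal-dual pair for 'max c^T x s.t. A x <= b, x >= 0' is:
  Dual:  min b^T y  s.t.  A^T y >= c,  y >= 0.

So the dual LP is:
  minimize  6y1 + 12y2 + 8y3
  subject to:
    y1 + y3 >= 1
    y2 + 2y3 >= 3
    y1, y2, y3 >= 0

Solving the primal: x* = (0, 4).
  primal value c^T x* = 12.
Solving the dual: y* = (0, 0, 1.5).
  dual value b^T y* = 12.
Strong duality: c^T x* = b^T y*. Confirmed.

12


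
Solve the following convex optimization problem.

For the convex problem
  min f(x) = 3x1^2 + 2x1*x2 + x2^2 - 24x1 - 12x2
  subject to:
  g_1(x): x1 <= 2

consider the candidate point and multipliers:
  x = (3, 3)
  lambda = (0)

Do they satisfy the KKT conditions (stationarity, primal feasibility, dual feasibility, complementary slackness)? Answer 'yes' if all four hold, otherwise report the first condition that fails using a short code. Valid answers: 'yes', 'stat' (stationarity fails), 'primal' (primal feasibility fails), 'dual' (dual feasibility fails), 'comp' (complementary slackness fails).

Gradient of f: grad f(x) = Q x + c = (0, 0)
Constraint values g_i(x) = a_i^T x - b_i:
  g_1((3, 3)) = 1
Stationarity residual: grad f(x) + sum_i lambda_i a_i = (0, 0)
  -> stationarity OK
Primal feasibility (all g_i <= 0): FAILS
Dual feasibility (all lambda_i >= 0): OK
Complementary slackness (lambda_i * g_i(x) = 0 for all i): OK

Verdict: the first failing condition is primal_feasibility -> primal.

primal


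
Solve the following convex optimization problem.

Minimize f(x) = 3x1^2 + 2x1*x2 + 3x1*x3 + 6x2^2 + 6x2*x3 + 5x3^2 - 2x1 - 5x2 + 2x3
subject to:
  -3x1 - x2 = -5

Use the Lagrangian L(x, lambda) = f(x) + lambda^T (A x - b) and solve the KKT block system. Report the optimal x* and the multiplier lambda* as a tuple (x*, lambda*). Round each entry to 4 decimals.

Form the Lagrangian:
  L(x, lambda) = (1/2) x^T Q x + c^T x + lambda^T (A x - b)
Stationarity (grad_x L = 0): Q x + c + A^T lambda = 0.
Primal feasibility: A x = b.

This gives the KKT block system:
  [ Q   A^T ] [ x     ]   [-c ]
  [ A    0  ] [ lambda ] = [ b ]

Solving the linear system:
  x*      = (1.3711, 0.8868, -1.1434)
  lambda* = (1.5233)
  f(x*)   = -0.9233

x* = (1.3711, 0.8868, -1.1434), lambda* = (1.5233)


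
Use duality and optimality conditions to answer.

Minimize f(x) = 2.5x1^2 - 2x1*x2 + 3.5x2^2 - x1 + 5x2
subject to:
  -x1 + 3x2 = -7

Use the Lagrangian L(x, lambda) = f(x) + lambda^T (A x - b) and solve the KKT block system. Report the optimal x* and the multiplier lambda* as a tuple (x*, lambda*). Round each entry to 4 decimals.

Form the Lagrangian:
  L(x, lambda) = (1/2) x^T Q x + c^T x + lambda^T (A x - b)
Stationarity (grad_x L = 0): Q x + c + A^T lambda = 0.
Primal feasibility: A x = b.

This gives the KKT block system:
  [ Q   A^T ] [ x     ]   [-c ]
  [ A    0  ] [ lambda ] = [ b ]

Solving the linear system:
  x*      = (0.025, -2.325)
  lambda* = (3.775)
  f(x*)   = 7.3875

x* = (0.025, -2.325), lambda* = (3.775)


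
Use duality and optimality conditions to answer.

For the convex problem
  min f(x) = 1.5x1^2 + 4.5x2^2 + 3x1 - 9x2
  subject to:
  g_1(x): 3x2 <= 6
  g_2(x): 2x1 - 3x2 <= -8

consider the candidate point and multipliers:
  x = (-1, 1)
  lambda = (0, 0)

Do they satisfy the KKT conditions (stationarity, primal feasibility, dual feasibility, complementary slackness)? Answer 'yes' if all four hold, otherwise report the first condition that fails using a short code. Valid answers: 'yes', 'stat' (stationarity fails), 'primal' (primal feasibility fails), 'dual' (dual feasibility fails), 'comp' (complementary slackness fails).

Gradient of f: grad f(x) = Q x + c = (0, 0)
Constraint values g_i(x) = a_i^T x - b_i:
  g_1((-1, 1)) = -3
  g_2((-1, 1)) = 3
Stationarity residual: grad f(x) + sum_i lambda_i a_i = (0, 0)
  -> stationarity OK
Primal feasibility (all g_i <= 0): FAILS
Dual feasibility (all lambda_i >= 0): OK
Complementary slackness (lambda_i * g_i(x) = 0 for all i): OK

Verdict: the first failing condition is primal_feasibility -> primal.

primal


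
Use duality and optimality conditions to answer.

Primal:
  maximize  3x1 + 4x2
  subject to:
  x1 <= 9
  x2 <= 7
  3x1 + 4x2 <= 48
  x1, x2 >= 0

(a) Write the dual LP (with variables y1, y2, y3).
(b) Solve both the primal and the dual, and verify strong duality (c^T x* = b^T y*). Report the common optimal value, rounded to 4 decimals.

The standard primal-dual pair for 'max c^T x s.t. A x <= b, x >= 0' is:
  Dual:  min b^T y  s.t.  A^T y >= c,  y >= 0.

So the dual LP is:
  minimize  9y1 + 7y2 + 48y3
  subject to:
    y1 + 3y3 >= 3
    y2 + 4y3 >= 4
    y1, y2, y3 >= 0

Solving the primal: x* = (6.6667, 7).
  primal value c^T x* = 48.
Solving the dual: y* = (0, 0, 1).
  dual value b^T y* = 48.
Strong duality: c^T x* = b^T y*. Confirmed.

48


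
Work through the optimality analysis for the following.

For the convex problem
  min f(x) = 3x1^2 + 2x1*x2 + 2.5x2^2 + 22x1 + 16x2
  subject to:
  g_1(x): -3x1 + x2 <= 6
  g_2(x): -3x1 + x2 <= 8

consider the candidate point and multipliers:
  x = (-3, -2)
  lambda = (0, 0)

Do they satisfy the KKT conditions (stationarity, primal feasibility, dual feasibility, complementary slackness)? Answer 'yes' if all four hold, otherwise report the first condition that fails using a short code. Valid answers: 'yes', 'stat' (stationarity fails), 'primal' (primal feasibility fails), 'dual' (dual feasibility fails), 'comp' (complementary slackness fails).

Gradient of f: grad f(x) = Q x + c = (0, 0)
Constraint values g_i(x) = a_i^T x - b_i:
  g_1((-3, -2)) = 1
  g_2((-3, -2)) = -1
Stationarity residual: grad f(x) + sum_i lambda_i a_i = (0, 0)
  -> stationarity OK
Primal feasibility (all g_i <= 0): FAILS
Dual feasibility (all lambda_i >= 0): OK
Complementary slackness (lambda_i * g_i(x) = 0 for all i): OK

Verdict: the first failing condition is primal_feasibility -> primal.

primal


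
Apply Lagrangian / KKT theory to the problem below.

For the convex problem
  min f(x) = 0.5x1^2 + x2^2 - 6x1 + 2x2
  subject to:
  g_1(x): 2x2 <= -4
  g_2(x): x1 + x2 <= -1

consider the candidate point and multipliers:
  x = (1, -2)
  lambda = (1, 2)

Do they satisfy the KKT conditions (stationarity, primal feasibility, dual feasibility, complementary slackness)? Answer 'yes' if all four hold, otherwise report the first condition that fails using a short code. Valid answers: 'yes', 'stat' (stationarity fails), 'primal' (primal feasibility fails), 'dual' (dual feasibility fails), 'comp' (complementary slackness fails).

Gradient of f: grad f(x) = Q x + c = (-5, -2)
Constraint values g_i(x) = a_i^T x - b_i:
  g_1((1, -2)) = 0
  g_2((1, -2)) = 0
Stationarity residual: grad f(x) + sum_i lambda_i a_i = (-3, 2)
  -> stationarity FAILS
Primal feasibility (all g_i <= 0): OK
Dual feasibility (all lambda_i >= 0): OK
Complementary slackness (lambda_i * g_i(x) = 0 for all i): OK

Verdict: the first failing condition is stationarity -> stat.

stat


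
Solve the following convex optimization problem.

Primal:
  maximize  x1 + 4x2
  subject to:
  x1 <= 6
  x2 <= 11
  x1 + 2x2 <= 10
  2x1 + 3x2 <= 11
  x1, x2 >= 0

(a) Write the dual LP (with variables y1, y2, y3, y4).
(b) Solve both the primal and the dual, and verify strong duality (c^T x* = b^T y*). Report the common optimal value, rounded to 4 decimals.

The standard primal-dual pair for 'max c^T x s.t. A x <= b, x >= 0' is:
  Dual:  min b^T y  s.t.  A^T y >= c,  y >= 0.

So the dual LP is:
  minimize  6y1 + 11y2 + 10y3 + 11y4
  subject to:
    y1 + y3 + 2y4 >= 1
    y2 + 2y3 + 3y4 >= 4
    y1, y2, y3, y4 >= 0

Solving the primal: x* = (0, 3.6667).
  primal value c^T x* = 14.6667.
Solving the dual: y* = (0, 0, 0, 1.3333).
  dual value b^T y* = 14.6667.
Strong duality: c^T x* = b^T y*. Confirmed.

14.6667


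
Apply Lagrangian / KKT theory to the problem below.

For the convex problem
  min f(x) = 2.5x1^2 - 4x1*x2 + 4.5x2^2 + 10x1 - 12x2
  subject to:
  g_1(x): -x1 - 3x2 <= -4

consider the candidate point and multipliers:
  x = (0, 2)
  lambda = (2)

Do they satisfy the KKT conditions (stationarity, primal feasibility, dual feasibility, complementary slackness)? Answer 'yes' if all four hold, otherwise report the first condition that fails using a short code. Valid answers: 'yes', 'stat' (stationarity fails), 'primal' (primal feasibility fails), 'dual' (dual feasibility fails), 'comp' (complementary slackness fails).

Gradient of f: grad f(x) = Q x + c = (2, 6)
Constraint values g_i(x) = a_i^T x - b_i:
  g_1((0, 2)) = -2
Stationarity residual: grad f(x) + sum_i lambda_i a_i = (0, 0)
  -> stationarity OK
Primal feasibility (all g_i <= 0): OK
Dual feasibility (all lambda_i >= 0): OK
Complementary slackness (lambda_i * g_i(x) = 0 for all i): FAILS

Verdict: the first failing condition is complementary_slackness -> comp.

comp


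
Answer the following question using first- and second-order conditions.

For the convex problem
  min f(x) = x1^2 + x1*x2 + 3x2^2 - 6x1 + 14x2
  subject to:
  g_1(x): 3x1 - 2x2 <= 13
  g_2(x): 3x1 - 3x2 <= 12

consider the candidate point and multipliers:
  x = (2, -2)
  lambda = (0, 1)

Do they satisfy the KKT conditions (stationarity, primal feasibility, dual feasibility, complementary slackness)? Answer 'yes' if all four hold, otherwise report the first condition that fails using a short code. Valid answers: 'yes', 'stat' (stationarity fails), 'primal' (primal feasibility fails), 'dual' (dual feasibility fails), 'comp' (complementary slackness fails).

Gradient of f: grad f(x) = Q x + c = (-4, 4)
Constraint values g_i(x) = a_i^T x - b_i:
  g_1((2, -2)) = -3
  g_2((2, -2)) = 0
Stationarity residual: grad f(x) + sum_i lambda_i a_i = (-1, 1)
  -> stationarity FAILS
Primal feasibility (all g_i <= 0): OK
Dual feasibility (all lambda_i >= 0): OK
Complementary slackness (lambda_i * g_i(x) = 0 for all i): OK

Verdict: the first failing condition is stationarity -> stat.

stat


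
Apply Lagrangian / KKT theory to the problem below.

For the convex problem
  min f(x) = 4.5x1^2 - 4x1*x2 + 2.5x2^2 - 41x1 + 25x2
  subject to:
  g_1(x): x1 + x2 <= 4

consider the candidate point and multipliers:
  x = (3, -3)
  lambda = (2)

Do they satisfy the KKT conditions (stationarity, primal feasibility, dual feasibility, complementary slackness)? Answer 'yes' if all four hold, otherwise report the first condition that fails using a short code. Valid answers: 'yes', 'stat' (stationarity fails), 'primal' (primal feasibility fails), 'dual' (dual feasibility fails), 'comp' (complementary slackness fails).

Gradient of f: grad f(x) = Q x + c = (-2, -2)
Constraint values g_i(x) = a_i^T x - b_i:
  g_1((3, -3)) = -4
Stationarity residual: grad f(x) + sum_i lambda_i a_i = (0, 0)
  -> stationarity OK
Primal feasibility (all g_i <= 0): OK
Dual feasibility (all lambda_i >= 0): OK
Complementary slackness (lambda_i * g_i(x) = 0 for all i): FAILS

Verdict: the first failing condition is complementary_slackness -> comp.

comp


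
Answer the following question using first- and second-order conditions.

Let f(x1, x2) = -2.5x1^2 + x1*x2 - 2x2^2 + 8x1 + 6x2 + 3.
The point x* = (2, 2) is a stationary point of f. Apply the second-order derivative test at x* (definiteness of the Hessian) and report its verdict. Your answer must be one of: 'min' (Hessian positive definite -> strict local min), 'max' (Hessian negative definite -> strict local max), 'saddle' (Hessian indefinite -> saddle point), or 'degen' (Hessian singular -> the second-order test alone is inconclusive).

Compute the Hessian H = grad^2 f:
  H = [[-5, 1], [1, -4]]
Verify stationarity: grad f(x*) = H x* + g = (0, 0).
Eigenvalues of H: -5.618, -3.382.
Both eigenvalues < 0, so H is negative definite -> x* is a strict local max.

max


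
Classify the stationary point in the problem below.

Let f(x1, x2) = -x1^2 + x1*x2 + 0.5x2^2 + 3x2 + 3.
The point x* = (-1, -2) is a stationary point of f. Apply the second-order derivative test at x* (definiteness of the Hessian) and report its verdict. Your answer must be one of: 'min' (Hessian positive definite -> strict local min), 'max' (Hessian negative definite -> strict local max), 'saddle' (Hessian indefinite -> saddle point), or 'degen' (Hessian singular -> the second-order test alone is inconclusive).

Compute the Hessian H = grad^2 f:
  H = [[-2, 1], [1, 1]]
Verify stationarity: grad f(x*) = H x* + g = (0, 0).
Eigenvalues of H: -2.3028, 1.3028.
Eigenvalues have mixed signs, so H is indefinite -> x* is a saddle point.

saddle


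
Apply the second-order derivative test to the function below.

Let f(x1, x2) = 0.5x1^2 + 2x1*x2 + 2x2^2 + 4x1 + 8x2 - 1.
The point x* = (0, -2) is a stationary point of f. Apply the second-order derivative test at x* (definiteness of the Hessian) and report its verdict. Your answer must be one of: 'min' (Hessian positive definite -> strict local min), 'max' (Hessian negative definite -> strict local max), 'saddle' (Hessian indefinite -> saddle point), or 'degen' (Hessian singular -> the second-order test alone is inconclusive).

Compute the Hessian H = grad^2 f:
  H = [[1, 2], [2, 4]]
Verify stationarity: grad f(x*) = H x* + g = (0, 0).
Eigenvalues of H: 0, 5.
H has a zero eigenvalue (singular; positive semidefinite but not definite), so H is neither positive definite, negative definite, nor indefinite. The second-order test alone is inconclusive -> degen.
(Indeed, f is constant along the null direction of H through x*, so x* is not a strict local extremum.)

degen


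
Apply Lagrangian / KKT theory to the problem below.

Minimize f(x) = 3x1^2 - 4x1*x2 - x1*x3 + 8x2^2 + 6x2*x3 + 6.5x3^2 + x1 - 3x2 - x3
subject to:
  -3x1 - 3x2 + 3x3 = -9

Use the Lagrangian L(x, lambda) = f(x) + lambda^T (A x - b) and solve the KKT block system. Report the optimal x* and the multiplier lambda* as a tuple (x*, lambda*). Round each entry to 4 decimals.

Form the Lagrangian:
  L(x, lambda) = (1/2) x^T Q x + c^T x + lambda^T (A x - b)
Stationarity (grad_x L = 0): Q x + c + A^T lambda = 0.
Primal feasibility: A x = b.

This gives the KKT block system:
  [ Q   A^T ] [ x     ]   [-c ]
  [ A    0  ] [ lambda ] = [ b ]

Solving the linear system:
  x*      = (1.2415, 1.0639, -0.6946)
  lambda* = (1.6294)
  f(x*)   = 6.7046

x* = (1.2415, 1.0639, -0.6946), lambda* = (1.6294)


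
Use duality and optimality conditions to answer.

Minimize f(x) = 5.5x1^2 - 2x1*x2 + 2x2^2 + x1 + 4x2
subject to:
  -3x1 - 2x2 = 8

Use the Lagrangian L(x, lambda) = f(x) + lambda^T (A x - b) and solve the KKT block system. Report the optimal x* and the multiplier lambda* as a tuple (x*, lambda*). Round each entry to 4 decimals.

Form the Lagrangian:
  L(x, lambda) = (1/2) x^T Q x + c^T x + lambda^T (A x - b)
Stationarity (grad_x L = 0): Q x + c + A^T lambda = 0.
Primal feasibility: A x = b.

This gives the KKT block system:
  [ Q   A^T ] [ x     ]   [-c ]
  [ A    0  ] [ lambda ] = [ b ]

Solving the linear system:
  x*      = (-1.0385, -2.4423)
  lambda* = (-1.8462)
  f(x*)   = 1.9808

x* = (-1.0385, -2.4423), lambda* = (-1.8462)


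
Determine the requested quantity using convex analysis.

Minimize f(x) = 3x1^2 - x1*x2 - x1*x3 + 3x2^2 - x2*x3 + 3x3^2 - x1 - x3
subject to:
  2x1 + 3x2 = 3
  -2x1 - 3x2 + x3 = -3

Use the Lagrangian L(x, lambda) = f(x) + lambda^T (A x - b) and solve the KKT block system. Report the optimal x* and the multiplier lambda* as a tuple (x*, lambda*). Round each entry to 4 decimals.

Form the Lagrangian:
  L(x, lambda) = (1/2) x^T Q x + c^T x + lambda^T (A x - b)
Stationarity (grad_x L = 0): Q x + c + A^T lambda = 0.
Primal feasibility: A x = b.

This gives the KKT block system:
  [ Q   A^T ] [ x     ]   [-c ]
  [ A    0  ] [ lambda ] = [ b ]

Solving the linear system:
  x*      = (0.6, 0.6, 0)
  lambda* = (1.2, 2.2)
  f(x*)   = 1.2

x* = (0.6, 0.6, 0), lambda* = (1.2, 2.2)


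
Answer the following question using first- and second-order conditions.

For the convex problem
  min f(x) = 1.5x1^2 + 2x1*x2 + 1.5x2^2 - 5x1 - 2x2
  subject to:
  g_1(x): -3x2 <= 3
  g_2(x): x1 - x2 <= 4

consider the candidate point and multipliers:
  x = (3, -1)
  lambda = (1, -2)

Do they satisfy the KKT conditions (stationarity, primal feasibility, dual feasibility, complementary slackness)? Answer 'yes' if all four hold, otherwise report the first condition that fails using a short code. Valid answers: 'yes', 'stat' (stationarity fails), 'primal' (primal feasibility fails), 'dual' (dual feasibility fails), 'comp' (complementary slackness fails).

Gradient of f: grad f(x) = Q x + c = (2, 1)
Constraint values g_i(x) = a_i^T x - b_i:
  g_1((3, -1)) = 0
  g_2((3, -1)) = 0
Stationarity residual: grad f(x) + sum_i lambda_i a_i = (0, 0)
  -> stationarity OK
Primal feasibility (all g_i <= 0): OK
Dual feasibility (all lambda_i >= 0): FAILS
Complementary slackness (lambda_i * g_i(x) = 0 for all i): OK

Verdict: the first failing condition is dual_feasibility -> dual.

dual


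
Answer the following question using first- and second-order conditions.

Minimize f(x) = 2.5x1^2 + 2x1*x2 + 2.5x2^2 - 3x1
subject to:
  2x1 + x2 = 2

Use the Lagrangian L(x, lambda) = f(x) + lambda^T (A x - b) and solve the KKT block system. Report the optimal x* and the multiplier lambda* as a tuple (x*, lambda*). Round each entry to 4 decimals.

Form the Lagrangian:
  L(x, lambda) = (1/2) x^T Q x + c^T x + lambda^T (A x - b)
Stationarity (grad_x L = 0): Q x + c + A^T lambda = 0.
Primal feasibility: A x = b.

This gives the KKT block system:
  [ Q   A^T ] [ x     ]   [-c ]
  [ A    0  ] [ lambda ] = [ b ]

Solving the linear system:
  x*      = (1.1176, -0.2353)
  lambda* = (-1.0588)
  f(x*)   = -0.6176

x* = (1.1176, -0.2353), lambda* = (-1.0588)


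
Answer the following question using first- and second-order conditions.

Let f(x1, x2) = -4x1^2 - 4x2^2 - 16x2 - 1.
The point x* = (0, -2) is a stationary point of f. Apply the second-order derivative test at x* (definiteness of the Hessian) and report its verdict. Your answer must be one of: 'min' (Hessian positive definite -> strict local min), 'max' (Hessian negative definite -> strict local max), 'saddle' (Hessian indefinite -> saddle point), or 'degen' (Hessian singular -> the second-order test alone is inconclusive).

Compute the Hessian H = grad^2 f:
  H = [[-8, 0], [0, -8]]
Verify stationarity: grad f(x*) = H x* + g = (0, 0).
Eigenvalues of H: -8, -8.
Both eigenvalues < 0, so H is negative definite -> x* is a strict local max.

max


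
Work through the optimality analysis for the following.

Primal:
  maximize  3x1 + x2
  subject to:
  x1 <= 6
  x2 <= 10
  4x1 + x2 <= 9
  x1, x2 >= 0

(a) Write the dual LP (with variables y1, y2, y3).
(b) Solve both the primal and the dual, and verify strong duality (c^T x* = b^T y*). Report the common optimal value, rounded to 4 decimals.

The standard primal-dual pair for 'max c^T x s.t. A x <= b, x >= 0' is:
  Dual:  min b^T y  s.t.  A^T y >= c,  y >= 0.

So the dual LP is:
  minimize  6y1 + 10y2 + 9y3
  subject to:
    y1 + 4y3 >= 3
    y2 + y3 >= 1
    y1, y2, y3 >= 0

Solving the primal: x* = (0, 9).
  primal value c^T x* = 9.
Solving the dual: y* = (0, 0, 1).
  dual value b^T y* = 9.
Strong duality: c^T x* = b^T y*. Confirmed.

9


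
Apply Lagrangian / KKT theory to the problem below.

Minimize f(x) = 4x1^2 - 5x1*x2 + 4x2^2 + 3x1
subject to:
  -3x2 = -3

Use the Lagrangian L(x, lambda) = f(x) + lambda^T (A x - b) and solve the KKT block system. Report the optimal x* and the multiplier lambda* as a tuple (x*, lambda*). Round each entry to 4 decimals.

Form the Lagrangian:
  L(x, lambda) = (1/2) x^T Q x + c^T x + lambda^T (A x - b)
Stationarity (grad_x L = 0): Q x + c + A^T lambda = 0.
Primal feasibility: A x = b.

This gives the KKT block system:
  [ Q   A^T ] [ x     ]   [-c ]
  [ A    0  ] [ lambda ] = [ b ]

Solving the linear system:
  x*      = (0.25, 1)
  lambda* = (2.25)
  f(x*)   = 3.75

x* = (0.25, 1), lambda* = (2.25)


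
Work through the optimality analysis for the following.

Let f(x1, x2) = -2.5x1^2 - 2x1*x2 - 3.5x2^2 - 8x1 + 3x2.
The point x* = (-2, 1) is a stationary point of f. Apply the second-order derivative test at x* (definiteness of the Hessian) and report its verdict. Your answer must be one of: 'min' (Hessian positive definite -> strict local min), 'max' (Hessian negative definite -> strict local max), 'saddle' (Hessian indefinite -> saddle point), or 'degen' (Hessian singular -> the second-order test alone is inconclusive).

Compute the Hessian H = grad^2 f:
  H = [[-5, -2], [-2, -7]]
Verify stationarity: grad f(x*) = H x* + g = (0, 0).
Eigenvalues of H: -8.2361, -3.7639.
Both eigenvalues < 0, so H is negative definite -> x* is a strict local max.

max


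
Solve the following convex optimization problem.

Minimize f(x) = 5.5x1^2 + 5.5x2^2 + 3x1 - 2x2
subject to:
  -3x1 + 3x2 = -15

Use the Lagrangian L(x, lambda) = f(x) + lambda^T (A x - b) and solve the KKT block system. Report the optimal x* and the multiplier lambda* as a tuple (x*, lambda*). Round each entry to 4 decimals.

Form the Lagrangian:
  L(x, lambda) = (1/2) x^T Q x + c^T x + lambda^T (A x - b)
Stationarity (grad_x L = 0): Q x + c + A^T lambda = 0.
Primal feasibility: A x = b.

This gives the KKT block system:
  [ Q   A^T ] [ x     ]   [-c ]
  [ A    0  ] [ lambda ] = [ b ]

Solving the linear system:
  x*      = (2.4545, -2.5455)
  lambda* = (10)
  f(x*)   = 81.2273

x* = (2.4545, -2.5455), lambda* = (10)


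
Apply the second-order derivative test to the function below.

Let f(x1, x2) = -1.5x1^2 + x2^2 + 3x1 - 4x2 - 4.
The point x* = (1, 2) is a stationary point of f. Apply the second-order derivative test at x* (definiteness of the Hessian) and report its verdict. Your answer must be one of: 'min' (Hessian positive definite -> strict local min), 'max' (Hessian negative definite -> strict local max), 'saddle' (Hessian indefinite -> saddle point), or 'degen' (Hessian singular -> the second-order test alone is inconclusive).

Compute the Hessian H = grad^2 f:
  H = [[-3, 0], [0, 2]]
Verify stationarity: grad f(x*) = H x* + g = (0, 0).
Eigenvalues of H: -3, 2.
Eigenvalues have mixed signs, so H is indefinite -> x* is a saddle point.

saddle


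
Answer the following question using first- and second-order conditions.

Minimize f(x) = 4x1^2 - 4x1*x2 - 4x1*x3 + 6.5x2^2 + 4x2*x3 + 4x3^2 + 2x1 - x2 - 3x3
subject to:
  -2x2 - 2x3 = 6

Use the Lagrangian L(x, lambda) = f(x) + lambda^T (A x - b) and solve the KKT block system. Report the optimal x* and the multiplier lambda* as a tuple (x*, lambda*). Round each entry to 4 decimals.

Form the Lagrangian:
  L(x, lambda) = (1/2) x^T Q x + c^T x + lambda^T (A x - b)
Stationarity (grad_x L = 0): Q x + c + A^T lambda = 0.
Primal feasibility: A x = b.

This gives the KKT block system:
  [ Q   A^T ] [ x     ]   [-c ]
  [ A    0  ] [ lambda ] = [ b ]

Solving the linear system:
  x*      = (-1.75, -1.0769, -1.9231)
  lambda* = (-7.8462)
  f(x*)   = 25.2115

x* = (-1.75, -1.0769, -1.9231), lambda* = (-7.8462)


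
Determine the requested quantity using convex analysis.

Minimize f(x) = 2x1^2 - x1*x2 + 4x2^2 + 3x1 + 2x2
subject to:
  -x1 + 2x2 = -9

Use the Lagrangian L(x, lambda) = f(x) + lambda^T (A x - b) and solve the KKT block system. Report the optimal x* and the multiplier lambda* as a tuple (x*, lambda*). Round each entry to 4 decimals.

Form the Lagrangian:
  L(x, lambda) = (1/2) x^T Q x + c^T x + lambda^T (A x - b)
Stationarity (grad_x L = 0): Q x + c + A^T lambda = 0.
Primal feasibility: A x = b.

This gives the KKT block system:
  [ Q   A^T ] [ x     ]   [-c ]
  [ A    0  ] [ lambda ] = [ b ]

Solving the linear system:
  x*      = (1.9, -3.55)
  lambda* = (14.15)
  f(x*)   = 62.975

x* = (1.9, -3.55), lambda* = (14.15)


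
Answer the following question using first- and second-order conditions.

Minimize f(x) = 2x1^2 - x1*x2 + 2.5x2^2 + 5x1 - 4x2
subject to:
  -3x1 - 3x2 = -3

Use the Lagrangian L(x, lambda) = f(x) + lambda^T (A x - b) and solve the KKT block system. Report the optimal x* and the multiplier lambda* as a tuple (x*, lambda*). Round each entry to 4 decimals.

Form the Lagrangian:
  L(x, lambda) = (1/2) x^T Q x + c^T x + lambda^T (A x - b)
Stationarity (grad_x L = 0): Q x + c + A^T lambda = 0.
Primal feasibility: A x = b.

This gives the KKT block system:
  [ Q   A^T ] [ x     ]   [-c ]
  [ A    0  ] [ lambda ] = [ b ]

Solving the linear system:
  x*      = (-0.2727, 1.2727)
  lambda* = (0.8788)
  f(x*)   = -1.9091

x* = (-0.2727, 1.2727), lambda* = (0.8788)


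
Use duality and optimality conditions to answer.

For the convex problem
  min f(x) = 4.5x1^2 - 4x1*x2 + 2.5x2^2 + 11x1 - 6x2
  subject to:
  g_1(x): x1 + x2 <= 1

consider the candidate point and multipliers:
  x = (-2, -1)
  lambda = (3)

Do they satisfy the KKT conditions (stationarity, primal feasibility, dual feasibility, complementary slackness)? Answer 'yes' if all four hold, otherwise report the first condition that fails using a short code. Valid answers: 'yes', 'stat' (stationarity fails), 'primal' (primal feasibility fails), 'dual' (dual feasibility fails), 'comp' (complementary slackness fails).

Gradient of f: grad f(x) = Q x + c = (-3, -3)
Constraint values g_i(x) = a_i^T x - b_i:
  g_1((-2, -1)) = -4
Stationarity residual: grad f(x) + sum_i lambda_i a_i = (0, 0)
  -> stationarity OK
Primal feasibility (all g_i <= 0): OK
Dual feasibility (all lambda_i >= 0): OK
Complementary slackness (lambda_i * g_i(x) = 0 for all i): FAILS

Verdict: the first failing condition is complementary_slackness -> comp.

comp


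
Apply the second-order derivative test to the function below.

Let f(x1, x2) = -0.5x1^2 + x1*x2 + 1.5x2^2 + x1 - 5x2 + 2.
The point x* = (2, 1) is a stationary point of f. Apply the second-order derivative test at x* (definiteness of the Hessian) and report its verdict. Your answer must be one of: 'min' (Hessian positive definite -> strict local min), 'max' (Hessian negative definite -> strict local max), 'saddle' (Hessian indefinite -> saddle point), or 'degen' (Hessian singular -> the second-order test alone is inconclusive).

Compute the Hessian H = grad^2 f:
  H = [[-1, 1], [1, 3]]
Verify stationarity: grad f(x*) = H x* + g = (0, 0).
Eigenvalues of H: -1.2361, 3.2361.
Eigenvalues have mixed signs, so H is indefinite -> x* is a saddle point.

saddle
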